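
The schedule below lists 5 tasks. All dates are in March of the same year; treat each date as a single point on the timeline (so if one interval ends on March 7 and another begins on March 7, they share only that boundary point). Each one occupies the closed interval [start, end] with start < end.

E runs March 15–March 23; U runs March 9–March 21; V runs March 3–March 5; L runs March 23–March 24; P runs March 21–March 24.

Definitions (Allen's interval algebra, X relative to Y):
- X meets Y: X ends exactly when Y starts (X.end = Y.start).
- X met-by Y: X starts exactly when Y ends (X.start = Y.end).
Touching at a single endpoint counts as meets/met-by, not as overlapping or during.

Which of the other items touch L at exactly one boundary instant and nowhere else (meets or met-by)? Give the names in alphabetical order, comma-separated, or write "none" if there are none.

Target L = [March 23, March 24].
E [March 15, March 23] → meets → yes.
P [March 21, March 24] → finished-by → no.
U [March 9, March 21] → before → no.
V [March 3, March 5] → before → no.
Result: E.

E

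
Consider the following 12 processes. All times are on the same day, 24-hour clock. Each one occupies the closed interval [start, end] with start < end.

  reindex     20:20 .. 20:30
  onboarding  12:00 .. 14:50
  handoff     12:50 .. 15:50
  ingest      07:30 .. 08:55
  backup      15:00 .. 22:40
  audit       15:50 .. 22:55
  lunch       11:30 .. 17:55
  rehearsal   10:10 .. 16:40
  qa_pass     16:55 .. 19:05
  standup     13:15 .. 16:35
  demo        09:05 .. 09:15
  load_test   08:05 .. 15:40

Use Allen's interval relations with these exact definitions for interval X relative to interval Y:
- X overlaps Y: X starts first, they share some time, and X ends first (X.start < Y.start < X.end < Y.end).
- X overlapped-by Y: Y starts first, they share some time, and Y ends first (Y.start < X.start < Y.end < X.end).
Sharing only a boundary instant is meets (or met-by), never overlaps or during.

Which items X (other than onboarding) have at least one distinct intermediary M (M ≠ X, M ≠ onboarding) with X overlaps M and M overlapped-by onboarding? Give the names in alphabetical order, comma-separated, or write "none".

handoff, load_test

Target onboarding = [12:00, 14:50].
Intermediaries M with M overlapped-by onboarding: handoff, standup.
Via handoff — items with X overlaps handoff: load_test.
Via standup — items with X overlaps standup: handoff, load_test.
Union: handoff, load_test.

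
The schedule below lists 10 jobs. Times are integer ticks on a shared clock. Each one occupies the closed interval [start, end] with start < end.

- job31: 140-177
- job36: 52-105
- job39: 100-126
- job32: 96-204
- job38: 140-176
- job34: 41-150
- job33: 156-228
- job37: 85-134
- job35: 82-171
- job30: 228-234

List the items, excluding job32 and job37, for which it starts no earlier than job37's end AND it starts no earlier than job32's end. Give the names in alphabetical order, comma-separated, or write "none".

Conditions: its start is no earlier than job37's end (X.start >= 134) AND its start is no earlier than job32's end (X.start >= 204).
job30: start 228 >= 134? ✓; start 228 >= 204? ✓ → yes.
job31: start 140 >= 134? ✓; start 140 >= 204? ✗ → no.
job33: start 156 >= 134? ✓; start 156 >= 204? ✗ → no.
job34: start 41 >= 134? ✗; start 41 >= 204? ✗ → no.
job35: start 82 >= 134? ✗; start 82 >= 204? ✗ → no.
job36: start 52 >= 134? ✗; start 52 >= 204? ✗ → no.
job38: start 140 >= 134? ✓; start 140 >= 204? ✗ → no.
job39: start 100 >= 134? ✗; start 100 >= 204? ✗ → no.
Result: job30.

job30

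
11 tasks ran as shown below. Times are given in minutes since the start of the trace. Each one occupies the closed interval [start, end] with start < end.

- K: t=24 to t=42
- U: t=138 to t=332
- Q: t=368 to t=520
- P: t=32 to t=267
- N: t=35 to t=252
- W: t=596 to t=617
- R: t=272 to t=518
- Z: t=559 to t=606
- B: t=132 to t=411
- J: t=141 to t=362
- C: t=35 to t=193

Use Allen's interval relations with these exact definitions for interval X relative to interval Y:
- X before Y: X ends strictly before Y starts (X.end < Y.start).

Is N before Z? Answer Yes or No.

Yes

N = [t=35, t=252], Z = [t=559, t=606].
Actual relation of N to Z: before.
Asked whether 'before' holds → Yes.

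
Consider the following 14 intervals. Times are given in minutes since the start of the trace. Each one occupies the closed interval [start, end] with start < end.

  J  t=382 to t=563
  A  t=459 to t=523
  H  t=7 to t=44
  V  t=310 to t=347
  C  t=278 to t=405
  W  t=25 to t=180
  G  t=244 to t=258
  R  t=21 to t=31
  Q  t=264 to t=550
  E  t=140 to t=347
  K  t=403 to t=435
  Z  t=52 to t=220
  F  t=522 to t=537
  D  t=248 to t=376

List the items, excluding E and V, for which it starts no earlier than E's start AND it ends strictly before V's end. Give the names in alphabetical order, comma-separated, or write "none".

G

Conditions: its start is no earlier than E's start (X.start >= t=140) AND its end is strictly before V's end (X.end < t=347).
A: start t=459 >= t=140? ✓; end t=523 < t=347? ✗ → no.
C: start t=278 >= t=140? ✓; end t=405 < t=347? ✗ → no.
D: start t=248 >= t=140? ✓; end t=376 < t=347? ✗ → no.
F: start t=522 >= t=140? ✓; end t=537 < t=347? ✗ → no.
G: start t=244 >= t=140? ✓; end t=258 < t=347? ✓ → yes.
H: start t=7 >= t=140? ✗; end t=44 < t=347? ✓ → no.
J: start t=382 >= t=140? ✓; end t=563 < t=347? ✗ → no.
K: start t=403 >= t=140? ✓; end t=435 < t=347? ✗ → no.
Q: start t=264 >= t=140? ✓; end t=550 < t=347? ✗ → no.
R: start t=21 >= t=140? ✗; end t=31 < t=347? ✓ → no.
W: start t=25 >= t=140? ✗; end t=180 < t=347? ✓ → no.
Z: start t=52 >= t=140? ✗; end t=220 < t=347? ✓ → no.
Result: G.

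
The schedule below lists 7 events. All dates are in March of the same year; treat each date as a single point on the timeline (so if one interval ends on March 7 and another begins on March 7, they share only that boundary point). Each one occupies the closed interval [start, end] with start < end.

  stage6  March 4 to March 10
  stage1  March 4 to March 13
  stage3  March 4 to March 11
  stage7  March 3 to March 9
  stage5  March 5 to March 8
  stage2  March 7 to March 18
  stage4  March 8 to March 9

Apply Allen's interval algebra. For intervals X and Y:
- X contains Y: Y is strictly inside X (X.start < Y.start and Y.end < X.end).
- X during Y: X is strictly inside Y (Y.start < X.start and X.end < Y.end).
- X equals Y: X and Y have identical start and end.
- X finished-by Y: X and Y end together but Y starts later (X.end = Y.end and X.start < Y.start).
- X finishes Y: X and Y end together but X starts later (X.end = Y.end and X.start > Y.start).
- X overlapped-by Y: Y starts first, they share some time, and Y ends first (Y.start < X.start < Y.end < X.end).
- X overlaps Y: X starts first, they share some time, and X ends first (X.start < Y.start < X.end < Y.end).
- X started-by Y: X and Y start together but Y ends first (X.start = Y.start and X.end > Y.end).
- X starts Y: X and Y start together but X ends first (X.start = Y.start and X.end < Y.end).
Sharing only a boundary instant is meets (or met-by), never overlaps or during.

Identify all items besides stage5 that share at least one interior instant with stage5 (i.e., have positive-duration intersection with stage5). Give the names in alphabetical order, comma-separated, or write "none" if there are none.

Target stage5 = [March 5, March 8].
stage1 [March 4, March 13] → contains → yes.
stage2 [March 7, March 18] → overlapped-by → yes.
stage3 [March 4, March 11] → contains → yes.
stage4 [March 8, March 9] → met-by → no.
stage6 [March 4, March 10] → contains → yes.
stage7 [March 3, March 9] → contains → yes.
Result: stage1, stage2, stage3, stage6, stage7.

stage1, stage2, stage3, stage6, stage7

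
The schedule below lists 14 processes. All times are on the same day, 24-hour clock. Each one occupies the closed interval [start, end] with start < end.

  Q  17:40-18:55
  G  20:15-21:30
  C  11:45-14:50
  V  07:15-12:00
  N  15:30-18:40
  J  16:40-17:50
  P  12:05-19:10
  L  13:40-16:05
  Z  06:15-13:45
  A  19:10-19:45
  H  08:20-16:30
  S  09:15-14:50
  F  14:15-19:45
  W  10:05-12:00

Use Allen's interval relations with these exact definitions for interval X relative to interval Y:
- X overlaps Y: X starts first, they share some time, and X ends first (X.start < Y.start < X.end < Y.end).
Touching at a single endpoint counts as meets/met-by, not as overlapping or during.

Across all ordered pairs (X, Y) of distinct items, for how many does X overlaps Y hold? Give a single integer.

Checking all 182 ordered pairs for relation 'overlaps'; matching pairs in alphabetical order:
(C, F): C overlaps F ✓
(C, L): C overlaps L ✓
(C, P): C overlaps P ✓
(H, F): H overlaps F ✓
(H, N): H overlaps N ✓
(H, P): H overlaps P ✓
(J, Q): J overlaps Q ✓
(L, F): L overlaps F ✓
(L, N): L overlaps N ✓
(N, Q): N overlaps Q ✓
(P, F): P overlaps F ✓
(S, F): S overlaps F ✓
(S, L): S overlaps L ✓
(S, P): S overlaps P ✓
(V, C): V overlaps C ✓
(V, H): V overlaps H ✓
(V, S): V overlaps S ✓
(W, C): W overlaps C ✓
(Z, C): Z overlaps C ✓
(Z, H): Z overlaps H ✓
(Z, L): Z overlaps L ✓
(Z, P): Z overlaps P ✓
(Z, S): Z overlaps S ✓
Count: 23.

23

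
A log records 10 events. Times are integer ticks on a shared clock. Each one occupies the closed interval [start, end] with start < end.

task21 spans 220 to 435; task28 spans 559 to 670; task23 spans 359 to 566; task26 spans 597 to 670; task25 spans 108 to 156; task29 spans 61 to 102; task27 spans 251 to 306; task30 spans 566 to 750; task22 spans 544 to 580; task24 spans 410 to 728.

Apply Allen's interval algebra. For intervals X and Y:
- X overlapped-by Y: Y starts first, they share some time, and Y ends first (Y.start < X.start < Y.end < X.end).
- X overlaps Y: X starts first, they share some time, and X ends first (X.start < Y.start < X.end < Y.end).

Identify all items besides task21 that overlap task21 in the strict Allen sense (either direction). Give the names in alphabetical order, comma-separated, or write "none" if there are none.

Target task21 = [220, 435].
task22 [544, 580] → after → no.
task23 [359, 566] → overlapped-by → yes.
task24 [410, 728] → overlapped-by → yes.
task25 [108, 156] → before → no.
task26 [597, 670] → after → no.
task27 [251, 306] → during → no.
task28 [559, 670] → after → no.
task29 [61, 102] → before → no.
task30 [566, 750] → after → no.
Result: task23, task24.

task23, task24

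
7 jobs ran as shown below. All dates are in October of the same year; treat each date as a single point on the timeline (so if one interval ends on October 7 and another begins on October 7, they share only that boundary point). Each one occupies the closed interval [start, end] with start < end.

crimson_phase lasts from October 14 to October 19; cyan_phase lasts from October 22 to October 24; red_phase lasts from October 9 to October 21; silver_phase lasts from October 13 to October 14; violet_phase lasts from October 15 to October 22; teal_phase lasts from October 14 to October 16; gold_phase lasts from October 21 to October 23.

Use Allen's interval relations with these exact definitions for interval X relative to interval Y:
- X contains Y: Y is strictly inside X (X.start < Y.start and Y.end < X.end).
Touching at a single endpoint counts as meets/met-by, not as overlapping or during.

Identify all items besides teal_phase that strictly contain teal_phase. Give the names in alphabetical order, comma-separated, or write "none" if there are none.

red_phase

Target teal_phase = [October 14, October 16].
crimson_phase [October 14, October 19] → started-by → no.
cyan_phase [October 22, October 24] → after → no.
gold_phase [October 21, October 23] → after → no.
red_phase [October 9, October 21] → contains → yes.
silver_phase [October 13, October 14] → meets → no.
violet_phase [October 15, October 22] → overlapped-by → no.
Result: red_phase.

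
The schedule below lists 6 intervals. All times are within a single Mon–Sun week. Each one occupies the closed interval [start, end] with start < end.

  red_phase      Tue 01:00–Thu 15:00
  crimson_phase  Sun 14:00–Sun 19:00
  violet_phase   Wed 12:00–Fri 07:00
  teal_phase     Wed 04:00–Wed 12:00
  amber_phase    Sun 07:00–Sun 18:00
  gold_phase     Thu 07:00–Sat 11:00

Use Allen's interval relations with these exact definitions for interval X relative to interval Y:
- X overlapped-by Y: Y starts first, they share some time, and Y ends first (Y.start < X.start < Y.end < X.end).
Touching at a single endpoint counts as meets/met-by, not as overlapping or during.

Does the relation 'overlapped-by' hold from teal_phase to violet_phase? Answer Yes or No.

teal_phase = [Wed 04:00, Wed 12:00], violet_phase = [Wed 12:00, Fri 07:00].
Actual relation of teal_phase to violet_phase: meets.
Asked whether 'overlapped-by' holds → No.

No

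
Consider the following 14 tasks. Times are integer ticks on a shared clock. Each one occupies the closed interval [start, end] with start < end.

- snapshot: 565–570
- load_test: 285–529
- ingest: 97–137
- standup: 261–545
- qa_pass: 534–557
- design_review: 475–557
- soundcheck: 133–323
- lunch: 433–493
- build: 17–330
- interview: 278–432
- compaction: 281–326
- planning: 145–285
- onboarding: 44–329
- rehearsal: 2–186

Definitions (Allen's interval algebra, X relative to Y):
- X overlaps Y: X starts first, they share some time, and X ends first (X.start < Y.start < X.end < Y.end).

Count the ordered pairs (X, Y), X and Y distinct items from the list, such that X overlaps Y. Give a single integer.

Checking all 182 ordered pairs for relation 'overlaps'; matching pairs in alphabetical order:
(build, interview): build overlaps interview ✓
(build, load_test): build overlaps load_test ✓
(build, standup): build overlaps standup ✓
(compaction, load_test): compaction overlaps load_test ✓
(ingest, soundcheck): ingest overlaps soundcheck ✓
(interview, load_test): interview overlaps load_test ✓
(load_test, design_review): load_test overlaps design_review ✓
(lunch, design_review): lunch overlaps design_review ✓
(onboarding, interview): onboarding overlaps interview ✓
(onboarding, load_test): onboarding overlaps load_test ✓
(onboarding, standup): onboarding overlaps standup ✓
(planning, compaction): planning overlaps compaction ✓
(planning, interview): planning overlaps interview ✓
(planning, standup): planning overlaps standup ✓
(rehearsal, build): rehearsal overlaps build ✓
(rehearsal, onboarding): rehearsal overlaps onboarding ✓
(rehearsal, planning): rehearsal overlaps planning ✓
(rehearsal, soundcheck): rehearsal overlaps soundcheck ✓
(soundcheck, compaction): soundcheck overlaps compaction ✓
(soundcheck, interview): soundcheck overlaps interview ✓
(soundcheck, load_test): soundcheck overlaps load_test ✓
(soundcheck, standup): soundcheck overlaps standup ✓
(standup, design_review): standup overlaps design_review ✓
(standup, qa_pass): standup overlaps qa_pass ✓
Count: 24.

24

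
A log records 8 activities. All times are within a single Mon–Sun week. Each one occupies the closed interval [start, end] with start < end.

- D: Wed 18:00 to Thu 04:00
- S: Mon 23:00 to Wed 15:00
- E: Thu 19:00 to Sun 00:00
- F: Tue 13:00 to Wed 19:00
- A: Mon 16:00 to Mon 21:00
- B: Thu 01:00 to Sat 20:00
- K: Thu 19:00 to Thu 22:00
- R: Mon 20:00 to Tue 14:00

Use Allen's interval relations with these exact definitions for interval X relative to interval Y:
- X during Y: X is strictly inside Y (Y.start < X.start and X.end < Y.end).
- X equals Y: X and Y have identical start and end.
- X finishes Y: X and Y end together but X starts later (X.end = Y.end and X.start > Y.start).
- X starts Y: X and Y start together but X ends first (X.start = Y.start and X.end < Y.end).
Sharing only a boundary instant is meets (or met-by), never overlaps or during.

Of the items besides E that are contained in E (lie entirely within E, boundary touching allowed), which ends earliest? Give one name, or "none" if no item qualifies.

K

Target E = [Thu 19:00, Sun 00:00].
A [Mon 16:00, Mon 21:00] → before → excluded.
B [Thu 01:00, Sat 20:00] → overlaps → excluded.
D [Wed 18:00, Thu 04:00] → before → excluded.
F [Tue 13:00, Wed 19:00] → before → excluded.
K [Thu 19:00, Thu 22:00] → starts → candidate.
R [Mon 20:00, Tue 14:00] → before → excluded.
S [Mon 23:00, Wed 15:00] → before → excluded.
Among candidates, earliest end is Thu 22:00 → K.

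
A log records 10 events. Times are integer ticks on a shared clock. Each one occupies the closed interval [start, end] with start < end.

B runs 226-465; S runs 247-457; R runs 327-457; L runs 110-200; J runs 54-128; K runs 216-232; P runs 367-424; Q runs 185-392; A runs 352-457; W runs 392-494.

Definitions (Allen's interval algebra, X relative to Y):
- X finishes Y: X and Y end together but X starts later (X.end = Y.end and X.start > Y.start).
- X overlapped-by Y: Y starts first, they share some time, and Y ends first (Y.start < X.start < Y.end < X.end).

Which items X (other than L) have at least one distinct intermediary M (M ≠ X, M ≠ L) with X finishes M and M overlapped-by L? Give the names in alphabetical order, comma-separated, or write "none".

Target L = [110, 200].
Intermediaries M with M overlapped-by L: Q.
Via Q — items with X finishes Q: none.
Union: none.

none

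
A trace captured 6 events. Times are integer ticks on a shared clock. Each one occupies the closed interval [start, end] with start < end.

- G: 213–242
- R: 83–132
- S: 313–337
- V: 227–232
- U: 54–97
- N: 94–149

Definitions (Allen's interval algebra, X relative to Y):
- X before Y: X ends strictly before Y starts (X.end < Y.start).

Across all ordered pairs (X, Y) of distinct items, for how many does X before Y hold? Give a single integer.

11

Checking all 30 ordered pairs for relation 'before'; matching pairs in alphabetical order:
(G, S): G before S ✓
(N, G): N before G ✓
(N, S): N before S ✓
(N, V): N before V ✓
(R, G): R before G ✓
(R, S): R before S ✓
(R, V): R before V ✓
(U, G): U before G ✓
(U, S): U before S ✓
(U, V): U before V ✓
(V, S): V before S ✓
Count: 11.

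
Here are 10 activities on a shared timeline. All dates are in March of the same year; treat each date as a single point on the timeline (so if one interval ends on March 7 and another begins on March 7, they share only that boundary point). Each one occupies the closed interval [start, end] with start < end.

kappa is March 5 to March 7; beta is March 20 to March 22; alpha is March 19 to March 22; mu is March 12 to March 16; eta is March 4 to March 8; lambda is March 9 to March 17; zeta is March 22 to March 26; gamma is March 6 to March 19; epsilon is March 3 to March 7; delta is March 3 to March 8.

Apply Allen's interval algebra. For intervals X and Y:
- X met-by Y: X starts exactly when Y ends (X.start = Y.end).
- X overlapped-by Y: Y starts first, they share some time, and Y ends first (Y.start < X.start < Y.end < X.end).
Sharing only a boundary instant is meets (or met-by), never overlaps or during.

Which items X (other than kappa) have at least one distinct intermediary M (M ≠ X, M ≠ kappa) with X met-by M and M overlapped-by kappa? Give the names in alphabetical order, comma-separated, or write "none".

alpha

Target kappa = [March 5, March 7].
Intermediaries M with M overlapped-by kappa: gamma.
Via gamma — items with X met-by gamma: alpha.
Union: alpha.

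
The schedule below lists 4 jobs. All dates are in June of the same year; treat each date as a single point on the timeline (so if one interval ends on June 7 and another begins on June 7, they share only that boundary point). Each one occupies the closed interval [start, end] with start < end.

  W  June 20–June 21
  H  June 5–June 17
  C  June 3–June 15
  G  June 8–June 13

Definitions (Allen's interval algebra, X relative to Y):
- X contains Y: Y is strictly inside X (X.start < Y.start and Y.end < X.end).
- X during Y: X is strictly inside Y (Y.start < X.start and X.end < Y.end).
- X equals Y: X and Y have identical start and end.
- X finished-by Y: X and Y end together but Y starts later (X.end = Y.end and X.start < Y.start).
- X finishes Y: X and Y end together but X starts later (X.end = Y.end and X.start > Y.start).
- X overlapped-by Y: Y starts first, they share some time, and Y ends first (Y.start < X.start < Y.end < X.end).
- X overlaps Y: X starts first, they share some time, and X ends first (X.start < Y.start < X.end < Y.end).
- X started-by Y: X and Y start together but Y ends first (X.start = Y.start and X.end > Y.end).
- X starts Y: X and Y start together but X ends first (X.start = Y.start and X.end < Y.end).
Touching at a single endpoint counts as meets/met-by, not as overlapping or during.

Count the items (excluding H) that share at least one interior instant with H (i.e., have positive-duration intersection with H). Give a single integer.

2

Target H = [June 5, June 17].
C [June 3, June 15] → overlaps → counts.
G [June 8, June 13] → during → counts.
W [June 20, June 21] → after → no.
Total: 2.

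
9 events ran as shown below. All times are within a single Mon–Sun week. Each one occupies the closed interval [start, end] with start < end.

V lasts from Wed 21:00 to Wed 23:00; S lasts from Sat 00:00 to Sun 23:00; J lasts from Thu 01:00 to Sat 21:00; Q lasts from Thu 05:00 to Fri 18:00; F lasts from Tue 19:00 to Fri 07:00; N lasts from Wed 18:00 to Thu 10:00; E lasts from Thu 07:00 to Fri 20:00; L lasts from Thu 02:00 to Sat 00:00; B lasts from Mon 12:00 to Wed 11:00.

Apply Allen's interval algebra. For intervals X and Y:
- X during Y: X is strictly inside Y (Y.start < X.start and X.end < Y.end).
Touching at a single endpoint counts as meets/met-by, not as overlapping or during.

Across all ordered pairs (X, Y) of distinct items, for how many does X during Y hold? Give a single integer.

8

Checking all 72 ordered pairs for relation 'during'; matching pairs in alphabetical order:
(E, J): E during J ✓
(E, L): E during L ✓
(L, J): L during J ✓
(N, F): N during F ✓
(Q, J): Q during J ✓
(Q, L): Q during L ✓
(V, F): V during F ✓
(V, N): V during N ✓
Count: 8.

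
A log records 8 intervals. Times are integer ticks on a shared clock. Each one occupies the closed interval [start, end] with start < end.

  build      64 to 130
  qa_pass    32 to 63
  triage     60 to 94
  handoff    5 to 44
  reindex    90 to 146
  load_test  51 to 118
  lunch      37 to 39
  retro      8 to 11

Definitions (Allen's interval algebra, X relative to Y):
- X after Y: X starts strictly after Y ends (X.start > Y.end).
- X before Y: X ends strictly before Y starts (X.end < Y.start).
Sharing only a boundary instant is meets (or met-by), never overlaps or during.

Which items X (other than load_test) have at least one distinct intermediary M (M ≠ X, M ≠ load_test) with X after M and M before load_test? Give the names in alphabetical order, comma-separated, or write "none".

build, lunch, qa_pass, reindex, triage

Target load_test = [51, 118].
Intermediaries M with M before load_test: handoff, lunch, retro.
Via handoff — items with X after handoff: build, reindex, triage.
Via lunch — items with X after lunch: build, reindex, triage.
Via retro — items with X after retro: build, lunch, qa_pass, reindex, triage.
Union: build, lunch, qa_pass, reindex, triage.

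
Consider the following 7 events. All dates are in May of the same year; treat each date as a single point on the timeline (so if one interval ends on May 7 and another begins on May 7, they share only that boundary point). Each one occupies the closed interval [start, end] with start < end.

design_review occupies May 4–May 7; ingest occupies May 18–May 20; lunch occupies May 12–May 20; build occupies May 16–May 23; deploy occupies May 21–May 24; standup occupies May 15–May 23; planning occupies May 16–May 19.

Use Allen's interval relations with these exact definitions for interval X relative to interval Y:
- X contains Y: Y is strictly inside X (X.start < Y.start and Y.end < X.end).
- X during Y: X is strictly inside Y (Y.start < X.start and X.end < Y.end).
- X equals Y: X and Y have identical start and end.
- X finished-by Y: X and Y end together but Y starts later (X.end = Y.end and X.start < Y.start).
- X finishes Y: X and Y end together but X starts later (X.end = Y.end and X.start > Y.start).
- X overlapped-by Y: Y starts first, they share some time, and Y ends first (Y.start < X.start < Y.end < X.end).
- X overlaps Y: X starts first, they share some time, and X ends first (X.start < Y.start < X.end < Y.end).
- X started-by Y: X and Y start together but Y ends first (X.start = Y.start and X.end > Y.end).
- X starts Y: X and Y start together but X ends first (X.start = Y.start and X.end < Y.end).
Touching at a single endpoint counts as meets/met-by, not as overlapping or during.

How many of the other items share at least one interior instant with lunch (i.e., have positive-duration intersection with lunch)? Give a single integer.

Target lunch = [May 12, May 20].
build [May 16, May 23] → overlapped-by → counts.
deploy [May 21, May 24] → after → no.
design_review [May 4, May 7] → before → no.
ingest [May 18, May 20] → finishes → counts.
planning [May 16, May 19] → during → counts.
standup [May 15, May 23] → overlapped-by → counts.
Total: 4.

4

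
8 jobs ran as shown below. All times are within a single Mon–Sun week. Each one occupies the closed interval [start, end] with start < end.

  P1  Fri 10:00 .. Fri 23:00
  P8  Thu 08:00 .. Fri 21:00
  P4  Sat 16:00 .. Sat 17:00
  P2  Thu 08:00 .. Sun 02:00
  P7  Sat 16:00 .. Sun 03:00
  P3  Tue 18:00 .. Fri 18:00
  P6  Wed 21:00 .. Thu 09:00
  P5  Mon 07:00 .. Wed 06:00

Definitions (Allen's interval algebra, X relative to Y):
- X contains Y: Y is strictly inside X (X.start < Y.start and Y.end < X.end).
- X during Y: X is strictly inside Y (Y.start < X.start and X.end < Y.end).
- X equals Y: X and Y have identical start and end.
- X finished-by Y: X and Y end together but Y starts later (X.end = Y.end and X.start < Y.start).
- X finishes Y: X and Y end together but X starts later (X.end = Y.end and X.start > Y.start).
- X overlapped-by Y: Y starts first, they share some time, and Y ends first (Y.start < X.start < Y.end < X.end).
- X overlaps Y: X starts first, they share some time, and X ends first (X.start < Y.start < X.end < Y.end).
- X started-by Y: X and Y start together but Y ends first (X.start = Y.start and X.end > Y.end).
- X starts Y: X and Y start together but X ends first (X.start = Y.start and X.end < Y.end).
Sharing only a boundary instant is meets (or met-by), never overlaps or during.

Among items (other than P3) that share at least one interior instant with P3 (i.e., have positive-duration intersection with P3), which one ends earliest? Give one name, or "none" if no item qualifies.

P5

Target P3 = [Tue 18:00, Fri 18:00].
P1 [Fri 10:00, Fri 23:00] → overlapped-by → candidate.
P2 [Thu 08:00, Sun 02:00] → overlapped-by → candidate.
P4 [Sat 16:00, Sat 17:00] → after → excluded.
P5 [Mon 07:00, Wed 06:00] → overlaps → candidate.
P6 [Wed 21:00, Thu 09:00] → during → candidate.
P7 [Sat 16:00, Sun 03:00] → after → excluded.
P8 [Thu 08:00, Fri 21:00] → overlapped-by → candidate.
Among candidates, earliest end is Wed 06:00 → P5.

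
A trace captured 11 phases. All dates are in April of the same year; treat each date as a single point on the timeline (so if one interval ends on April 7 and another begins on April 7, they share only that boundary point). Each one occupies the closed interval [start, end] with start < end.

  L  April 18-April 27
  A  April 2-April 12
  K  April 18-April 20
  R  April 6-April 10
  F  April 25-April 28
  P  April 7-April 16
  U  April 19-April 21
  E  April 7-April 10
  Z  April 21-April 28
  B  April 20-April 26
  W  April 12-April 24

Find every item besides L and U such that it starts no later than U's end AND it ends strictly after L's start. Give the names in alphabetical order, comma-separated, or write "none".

B, K, W, Z

Conditions: its start is no later than U's end (X.start <= April 21) AND its end is strictly after L's start (X.end > April 18).
A: start April 2 <= April 21? ✓; end April 12 > April 18? ✗ → no.
B: start April 20 <= April 21? ✓; end April 26 > April 18? ✓ → yes.
E: start April 7 <= April 21? ✓; end April 10 > April 18? ✗ → no.
F: start April 25 <= April 21? ✗; end April 28 > April 18? ✓ → no.
K: start April 18 <= April 21? ✓; end April 20 > April 18? ✓ → yes.
P: start April 7 <= April 21? ✓; end April 16 > April 18? ✗ → no.
R: start April 6 <= April 21? ✓; end April 10 > April 18? ✗ → no.
W: start April 12 <= April 21? ✓; end April 24 > April 18? ✓ → yes.
Z: start April 21 <= April 21? ✓; end April 28 > April 18? ✓ → yes.
Result: B, K, W, Z.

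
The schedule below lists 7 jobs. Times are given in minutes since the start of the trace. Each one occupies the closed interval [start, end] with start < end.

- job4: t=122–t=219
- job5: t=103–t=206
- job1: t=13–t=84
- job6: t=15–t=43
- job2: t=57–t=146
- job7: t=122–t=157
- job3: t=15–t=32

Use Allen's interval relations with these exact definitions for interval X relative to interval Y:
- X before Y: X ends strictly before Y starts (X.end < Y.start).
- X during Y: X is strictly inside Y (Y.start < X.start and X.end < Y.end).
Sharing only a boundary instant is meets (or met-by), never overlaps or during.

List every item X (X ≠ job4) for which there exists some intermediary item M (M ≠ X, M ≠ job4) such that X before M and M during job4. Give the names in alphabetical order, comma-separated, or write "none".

none

Target job4 = [t=122, t=219].
Intermediaries M with M during job4: none.
Union: none.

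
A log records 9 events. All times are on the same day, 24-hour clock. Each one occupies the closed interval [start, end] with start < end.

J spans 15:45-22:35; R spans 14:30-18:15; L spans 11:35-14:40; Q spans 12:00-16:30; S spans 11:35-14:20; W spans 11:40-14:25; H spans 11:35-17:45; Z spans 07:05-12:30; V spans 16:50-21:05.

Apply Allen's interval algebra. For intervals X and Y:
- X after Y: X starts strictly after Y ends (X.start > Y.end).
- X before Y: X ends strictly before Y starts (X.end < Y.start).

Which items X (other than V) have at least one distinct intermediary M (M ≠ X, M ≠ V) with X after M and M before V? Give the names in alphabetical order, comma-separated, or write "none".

Target V = [16:50, 21:05].
Intermediaries M with M before V: L, Q, S, W, Z.
Via L — items with X after L: J.
Via Q — items with X after Q: none.
Via S — items with X after S: J, R.
Via W — items with X after W: J, R.
Via Z — items with X after Z: J, R.
Union: J, R.

J, R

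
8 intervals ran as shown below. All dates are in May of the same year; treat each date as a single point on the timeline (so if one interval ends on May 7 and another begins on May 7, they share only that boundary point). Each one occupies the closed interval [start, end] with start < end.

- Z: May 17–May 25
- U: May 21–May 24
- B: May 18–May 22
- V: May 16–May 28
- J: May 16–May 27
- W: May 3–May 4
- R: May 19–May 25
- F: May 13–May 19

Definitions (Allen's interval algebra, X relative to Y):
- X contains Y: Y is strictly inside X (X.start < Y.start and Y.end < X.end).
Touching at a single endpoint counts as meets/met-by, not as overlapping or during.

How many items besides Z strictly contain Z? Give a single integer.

Target Z = [May 17, May 25].
B [May 18, May 22] → during → no.
F [May 13, May 19] → overlaps → no.
J [May 16, May 27] → contains → counts.
R [May 19, May 25] → finishes → no.
U [May 21, May 24] → during → no.
V [May 16, May 28] → contains → counts.
W [May 3, May 4] → before → no.
Total: 2.

2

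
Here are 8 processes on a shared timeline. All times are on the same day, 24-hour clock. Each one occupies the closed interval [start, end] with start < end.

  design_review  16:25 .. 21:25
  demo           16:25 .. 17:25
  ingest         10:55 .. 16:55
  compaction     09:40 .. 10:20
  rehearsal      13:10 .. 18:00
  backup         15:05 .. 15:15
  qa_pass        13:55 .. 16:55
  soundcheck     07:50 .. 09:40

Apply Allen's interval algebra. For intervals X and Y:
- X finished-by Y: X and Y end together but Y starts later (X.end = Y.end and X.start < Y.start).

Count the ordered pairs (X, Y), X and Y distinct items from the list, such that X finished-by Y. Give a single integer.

1

Checking all 56 ordered pairs for relation 'finished-by'; matching pairs in alphabetical order:
(ingest, qa_pass): ingest finished-by qa_pass ✓
Count: 1.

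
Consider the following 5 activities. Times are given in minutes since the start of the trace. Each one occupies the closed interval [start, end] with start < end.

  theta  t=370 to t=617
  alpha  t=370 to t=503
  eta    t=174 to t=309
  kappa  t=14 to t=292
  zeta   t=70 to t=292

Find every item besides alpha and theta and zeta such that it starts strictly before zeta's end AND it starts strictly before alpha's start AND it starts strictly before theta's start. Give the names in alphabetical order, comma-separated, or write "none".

eta, kappa

Conditions: its start is strictly before zeta's end (X.start < t=292) AND its start is strictly before alpha's start (X.start < t=370) AND its start is strictly before theta's start (X.start < t=370).
eta: start t=174 < t=292? ✓; start t=174 < t=370? ✓; start t=174 < t=370? ✓ → yes.
kappa: start t=14 < t=292? ✓; start t=14 < t=370? ✓; start t=14 < t=370? ✓ → yes.
Result: eta, kappa.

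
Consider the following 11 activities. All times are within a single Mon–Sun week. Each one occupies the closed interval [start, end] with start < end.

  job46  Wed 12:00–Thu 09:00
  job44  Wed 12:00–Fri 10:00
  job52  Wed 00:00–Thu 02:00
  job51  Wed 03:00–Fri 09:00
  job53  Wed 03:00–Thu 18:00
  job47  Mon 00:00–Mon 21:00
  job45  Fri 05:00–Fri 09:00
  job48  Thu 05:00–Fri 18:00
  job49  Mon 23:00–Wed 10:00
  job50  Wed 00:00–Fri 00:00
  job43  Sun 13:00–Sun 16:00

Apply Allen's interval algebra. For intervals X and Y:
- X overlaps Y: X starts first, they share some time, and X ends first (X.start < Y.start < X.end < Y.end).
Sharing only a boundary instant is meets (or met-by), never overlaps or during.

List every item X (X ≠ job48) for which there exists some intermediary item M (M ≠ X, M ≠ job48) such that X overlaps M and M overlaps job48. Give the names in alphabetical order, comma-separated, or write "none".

job49, job50, job51, job52, job53

Target job48 = [Thu 05:00, Fri 18:00].
Intermediaries M with M overlaps job48: job44, job46, job50, job51, job53.
Via job44 — items with X overlaps job44: job50, job51, job52, job53.
Via job46 — items with X overlaps job46: job52.
Via job50 — items with X overlaps job50: job49.
Via job51 — items with X overlaps job51: job49, job50, job52.
Via job53 — items with X overlaps job53: job49, job52.
Union: job49, job50, job51, job52, job53.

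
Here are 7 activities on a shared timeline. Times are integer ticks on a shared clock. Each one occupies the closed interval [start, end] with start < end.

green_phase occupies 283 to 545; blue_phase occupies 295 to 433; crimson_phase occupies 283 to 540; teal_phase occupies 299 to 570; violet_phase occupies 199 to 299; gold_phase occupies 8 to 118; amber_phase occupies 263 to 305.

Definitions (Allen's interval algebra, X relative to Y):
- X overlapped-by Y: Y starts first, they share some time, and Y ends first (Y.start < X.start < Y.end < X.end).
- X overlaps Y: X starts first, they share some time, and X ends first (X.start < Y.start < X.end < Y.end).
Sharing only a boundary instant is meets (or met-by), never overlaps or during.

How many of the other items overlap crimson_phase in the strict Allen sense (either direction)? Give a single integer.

Target crimson_phase = [283, 540].
amber_phase [263, 305] → overlaps → counts.
blue_phase [295, 433] → during → no.
gold_phase [8, 118] → before → no.
green_phase [283, 545] → started-by → no.
teal_phase [299, 570] → overlapped-by → counts.
violet_phase [199, 299] → overlaps → counts.
Total: 3.

3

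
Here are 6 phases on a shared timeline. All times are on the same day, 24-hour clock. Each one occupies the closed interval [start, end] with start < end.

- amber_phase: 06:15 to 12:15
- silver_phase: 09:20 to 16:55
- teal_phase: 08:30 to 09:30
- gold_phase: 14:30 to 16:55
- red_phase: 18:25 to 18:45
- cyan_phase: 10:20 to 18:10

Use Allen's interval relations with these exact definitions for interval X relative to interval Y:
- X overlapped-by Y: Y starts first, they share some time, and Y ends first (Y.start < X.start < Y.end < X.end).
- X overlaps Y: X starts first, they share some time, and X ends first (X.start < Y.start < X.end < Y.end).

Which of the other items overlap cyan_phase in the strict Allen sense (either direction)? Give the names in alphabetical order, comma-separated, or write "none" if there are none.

Target cyan_phase = [10:20, 18:10].
amber_phase [06:15, 12:15] → overlaps → yes.
gold_phase [14:30, 16:55] → during → no.
red_phase [18:25, 18:45] → after → no.
silver_phase [09:20, 16:55] → overlaps → yes.
teal_phase [08:30, 09:30] → before → no.
Result: amber_phase, silver_phase.

amber_phase, silver_phase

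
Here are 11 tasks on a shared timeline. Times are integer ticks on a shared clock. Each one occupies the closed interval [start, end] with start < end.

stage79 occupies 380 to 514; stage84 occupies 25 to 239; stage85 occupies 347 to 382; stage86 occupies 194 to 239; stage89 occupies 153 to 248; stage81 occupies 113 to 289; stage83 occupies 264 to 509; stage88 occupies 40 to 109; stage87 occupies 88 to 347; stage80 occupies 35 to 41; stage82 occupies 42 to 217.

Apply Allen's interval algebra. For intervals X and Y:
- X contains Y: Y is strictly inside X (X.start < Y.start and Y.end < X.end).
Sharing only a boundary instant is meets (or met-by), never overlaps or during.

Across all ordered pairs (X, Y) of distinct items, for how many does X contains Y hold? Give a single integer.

Checking all 110 ordered pairs for relation 'contains'; matching pairs in alphabetical order:
(stage81, stage86): stage81 contains stage86 ✓
(stage81, stage89): stage81 contains stage89 ✓
(stage83, stage85): stage83 contains stage85 ✓
(stage84, stage80): stage84 contains stage80 ✓
(stage84, stage82): stage84 contains stage82 ✓
(stage84, stage88): stage84 contains stage88 ✓
(stage87, stage81): stage87 contains stage81 ✓
(stage87, stage86): stage87 contains stage86 ✓
(stage87, stage89): stage87 contains stage89 ✓
(stage89, stage86): stage89 contains stage86 ✓
Count: 10.

10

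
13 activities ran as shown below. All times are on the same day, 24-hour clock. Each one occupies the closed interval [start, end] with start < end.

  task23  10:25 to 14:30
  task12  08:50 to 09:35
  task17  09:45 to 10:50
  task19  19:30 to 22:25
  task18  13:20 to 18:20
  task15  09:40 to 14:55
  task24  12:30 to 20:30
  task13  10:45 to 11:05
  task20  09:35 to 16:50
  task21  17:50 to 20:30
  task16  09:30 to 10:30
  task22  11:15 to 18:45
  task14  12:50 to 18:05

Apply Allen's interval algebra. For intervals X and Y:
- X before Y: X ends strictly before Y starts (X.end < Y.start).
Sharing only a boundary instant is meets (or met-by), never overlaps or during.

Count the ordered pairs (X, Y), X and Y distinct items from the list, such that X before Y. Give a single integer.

Checking all 156 ordered pairs for relation 'before'; matching pairs in alphabetical order:
(task12, task13): task12 before task13 ✓
(task12, task14): task12 before task14 ✓
(task12, task15): task12 before task15 ✓
(task12, task17): task12 before task17 ✓
(task12, task18): task12 before task18 ✓
(task12, task19): task12 before task19 ✓
(task12, task21): task12 before task21 ✓
(task12, task22): task12 before task22 ✓
(task12, task23): task12 before task23 ✓
(task12, task24): task12 before task24 ✓
(task13, task14): task13 before task14 ✓
(task13, task18): task13 before task18 ✓
(task13, task19): task13 before task19 ✓
(task13, task21): task13 before task21 ✓
(task13, task22): task13 before task22 ✓
(task13, task24): task13 before task24 ✓
(task14, task19): task14 before task19 ✓
(task15, task19): task15 before task19 ✓
(task15, task21): task15 before task21 ✓
(task16, task13): task16 before task13 ✓
(task16, task14): task16 before task14 ✓
(task16, task18): task16 before task18 ✓
(task16, task19): task16 before task19 ✓
(task16, task21): task16 before task21 ✓
... plus 14 further pairs not listed.
Count: 38.

38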